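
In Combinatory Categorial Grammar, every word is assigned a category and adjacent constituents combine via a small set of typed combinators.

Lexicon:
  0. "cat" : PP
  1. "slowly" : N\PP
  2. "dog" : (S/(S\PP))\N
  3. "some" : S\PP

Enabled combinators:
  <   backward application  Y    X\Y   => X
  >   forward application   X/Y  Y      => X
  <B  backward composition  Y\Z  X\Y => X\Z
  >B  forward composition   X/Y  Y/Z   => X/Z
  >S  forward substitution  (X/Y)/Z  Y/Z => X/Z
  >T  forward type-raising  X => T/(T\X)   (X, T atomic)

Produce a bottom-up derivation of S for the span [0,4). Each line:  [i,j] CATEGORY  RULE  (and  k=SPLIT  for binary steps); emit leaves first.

[0,1] PP  lex  "cat"
[0,1] N/(N\PP)  >T
[1,2] N\PP  lex  "slowly"
[0,2] N  >  k=1
[2,3] (S/(S\PP))\N  lex  "dog"
[0,3] S/(S\PP)  <  k=2
[3,4] S\PP  lex  "some"
[0,4] S  >  k=3

[0,4] S   >
  [0,3] S/(S\PP)   <
    [0,2] N   >
      [0,1] N/(N\PP)   >T
        [0,1] "cat" : PP
      [1,2] "slowly" : N\PP
    [2,3] "dog" : (S/(S\PP))\N
  [3,4] "some" : S\PP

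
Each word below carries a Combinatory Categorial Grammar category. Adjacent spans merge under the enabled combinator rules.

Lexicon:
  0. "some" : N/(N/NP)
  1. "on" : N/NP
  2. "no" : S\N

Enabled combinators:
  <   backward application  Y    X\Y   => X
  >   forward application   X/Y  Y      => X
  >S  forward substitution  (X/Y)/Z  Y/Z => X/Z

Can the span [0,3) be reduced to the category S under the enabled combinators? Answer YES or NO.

YES

[0,3] S   <
  [0,2] N   >
    [0,1] "some" : N/(N/NP)
    [1,2] "on" : N/NP
  [2,3] "no" : S\N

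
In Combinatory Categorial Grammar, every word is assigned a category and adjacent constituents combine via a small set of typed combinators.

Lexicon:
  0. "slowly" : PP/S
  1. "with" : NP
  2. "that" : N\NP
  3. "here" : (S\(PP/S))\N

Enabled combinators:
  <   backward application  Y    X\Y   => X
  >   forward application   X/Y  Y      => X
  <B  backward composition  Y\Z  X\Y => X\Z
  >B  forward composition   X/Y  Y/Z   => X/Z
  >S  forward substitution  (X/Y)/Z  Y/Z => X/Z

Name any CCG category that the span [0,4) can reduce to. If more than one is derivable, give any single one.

S

[0,4] S   <
  [0,1] "slowly" : PP/S
  [1,4] S\(PP/S)   <
    [1,3] N   <
      [1,2] "with" : NP
      [2,3] "that" : N\NP
    [3,4] "here" : (S\(PP/S))\N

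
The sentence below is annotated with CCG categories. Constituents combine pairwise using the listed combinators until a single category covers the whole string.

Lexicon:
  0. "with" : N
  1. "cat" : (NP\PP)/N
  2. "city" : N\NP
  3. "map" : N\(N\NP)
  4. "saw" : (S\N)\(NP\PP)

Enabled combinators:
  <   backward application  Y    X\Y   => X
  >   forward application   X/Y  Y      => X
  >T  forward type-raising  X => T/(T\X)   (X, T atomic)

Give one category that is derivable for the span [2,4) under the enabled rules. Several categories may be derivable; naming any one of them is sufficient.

N

[0,5] S   <
  [0,1] "with" : N
  [1,5] S\N   <
    [1,4] NP\PP   >
      [1,2] "cat" : (NP\PP)/N
      [2,4] N   <
        [2,3] "city" : N\NP
        [3,4] "map" : N\(N\NP)
    [4,5] "saw" : (S\N)\(NP\PP)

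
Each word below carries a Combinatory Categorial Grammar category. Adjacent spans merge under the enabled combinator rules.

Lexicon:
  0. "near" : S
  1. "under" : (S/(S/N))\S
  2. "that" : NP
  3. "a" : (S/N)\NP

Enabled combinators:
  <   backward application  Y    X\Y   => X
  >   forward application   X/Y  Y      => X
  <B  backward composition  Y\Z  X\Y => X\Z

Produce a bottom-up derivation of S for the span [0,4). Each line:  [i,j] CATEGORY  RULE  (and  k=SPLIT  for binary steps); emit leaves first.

[0,1] S  lex  "near"
[1,2] (S/(S/N))\S  lex  "under"
[0,2] S/(S/N)  <  k=1
[2,3] NP  lex  "that"
[3,4] (S/N)\NP  lex  "a"
[2,4] S/N  <  k=3
[0,4] S  >  k=2

[0,4] S   >
  [0,2] S/(S/N)   <
    [0,1] "near" : S
    [1,2] "under" : (S/(S/N))\S
  [2,4] S/N   <
    [2,3] "that" : NP
    [3,4] "a" : (S/N)\NP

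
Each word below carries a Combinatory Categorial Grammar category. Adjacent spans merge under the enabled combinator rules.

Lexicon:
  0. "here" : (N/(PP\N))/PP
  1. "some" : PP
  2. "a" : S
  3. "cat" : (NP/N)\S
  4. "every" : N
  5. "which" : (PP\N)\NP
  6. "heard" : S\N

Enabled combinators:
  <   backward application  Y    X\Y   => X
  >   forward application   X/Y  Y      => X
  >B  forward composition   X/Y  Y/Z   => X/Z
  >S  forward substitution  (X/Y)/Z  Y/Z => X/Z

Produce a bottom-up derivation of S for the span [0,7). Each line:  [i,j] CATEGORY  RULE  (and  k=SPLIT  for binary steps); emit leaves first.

[0,1] (N/(PP\N))/PP  lex  "here"
[1,2] PP  lex  "some"
[0,2] N/(PP\N)  >  k=1
[2,3] S  lex  "a"
[3,4] (NP/N)\S  lex  "cat"
[2,4] NP/N  <  k=3
[4,5] N  lex  "every"
[2,5] NP  >  k=4
[5,6] (PP\N)\NP  lex  "which"
[2,6] PP\N  <  k=5
[0,6] N  >  k=2
[6,7] S\N  lex  "heard"
[0,7] S  <  k=6

[0,7] S   <
  [0,6] N   >
    [0,2] N/(PP\N)   >
      [0,1] "here" : (N/(PP\N))/PP
      [1,2] "some" : PP
    [2,6] PP\N   <
      [2,5] NP   >
        [2,4] NP/N   <
          [2,3] "a" : S
          [3,4] "cat" : (NP/N)\S
        [4,5] "every" : N
      [5,6] "which" : (PP\N)\NP
  [6,7] "heard" : S\N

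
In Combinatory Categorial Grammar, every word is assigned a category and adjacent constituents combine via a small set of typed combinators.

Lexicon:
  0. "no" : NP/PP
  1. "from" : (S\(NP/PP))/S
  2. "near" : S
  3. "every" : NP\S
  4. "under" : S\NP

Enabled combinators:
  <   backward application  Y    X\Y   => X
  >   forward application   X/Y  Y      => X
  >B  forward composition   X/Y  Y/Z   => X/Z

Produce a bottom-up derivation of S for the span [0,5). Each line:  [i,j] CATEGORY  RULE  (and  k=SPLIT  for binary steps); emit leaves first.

[0,5] S   <
  [0,4] NP   <
    [0,3] S   <
      [0,1] "no" : NP/PP
      [1,3] S\(NP/PP)   >
        [1,2] "from" : (S\(NP/PP))/S
        [2,3] "near" : S
    [3,4] "every" : NP\S
  [4,5] "under" : S\NP

[0,1] NP/PP  lex  "no"
[1,2] (S\(NP/PP))/S  lex  "from"
[2,3] S  lex  "near"
[1,3] S\(NP/PP)  >  k=2
[0,3] S  <  k=1
[3,4] NP\S  lex  "every"
[0,4] NP  <  k=3
[4,5] S\NP  lex  "under"
[0,5] S  <  k=4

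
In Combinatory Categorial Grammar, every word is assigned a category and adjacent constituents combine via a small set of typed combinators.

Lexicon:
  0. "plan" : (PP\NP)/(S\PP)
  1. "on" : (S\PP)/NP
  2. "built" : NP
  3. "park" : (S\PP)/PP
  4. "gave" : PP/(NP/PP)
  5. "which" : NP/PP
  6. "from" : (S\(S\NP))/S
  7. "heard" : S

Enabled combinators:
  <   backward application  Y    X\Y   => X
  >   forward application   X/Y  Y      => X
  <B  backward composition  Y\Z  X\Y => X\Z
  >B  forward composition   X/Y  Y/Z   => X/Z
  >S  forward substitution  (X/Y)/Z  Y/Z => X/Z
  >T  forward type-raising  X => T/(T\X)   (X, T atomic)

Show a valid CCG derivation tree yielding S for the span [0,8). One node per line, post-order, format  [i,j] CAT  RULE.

[0,8] S   <
  [0,6] S\NP   <B
    [0,3] PP\NP   >
      [0,1] "plan" : (PP\NP)/(S\PP)
      [1,3] S\PP   >
        [1,2] "on" : (S\PP)/NP
        [2,3] "built" : NP
    [3,6] S\PP   >
      [3,4] "park" : (S\PP)/PP
      [4,6] PP   >
        [4,5] "gave" : PP/(NP/PP)
        [5,6] "which" : NP/PP
  [6,8] S\(S\NP)   >
    [6,7] "from" : (S\(S\NP))/S
    [7,8] "heard" : S

[0,1] (PP\NP)/(S\PP)  lex  "plan"
[1,2] (S\PP)/NP  lex  "on"
[2,3] NP  lex  "built"
[1,3] S\PP  >  k=2
[0,3] PP\NP  >  k=1
[3,4] (S\PP)/PP  lex  "park"
[4,5] PP/(NP/PP)  lex  "gave"
[5,6] NP/PP  lex  "which"
[4,6] PP  >  k=5
[3,6] S\PP  >  k=4
[0,6] S\NP  <B  k=3
[6,7] (S\(S\NP))/S  lex  "from"
[7,8] S  lex  "heard"
[6,8] S\(S\NP)  >  k=7
[0,8] S  <  k=6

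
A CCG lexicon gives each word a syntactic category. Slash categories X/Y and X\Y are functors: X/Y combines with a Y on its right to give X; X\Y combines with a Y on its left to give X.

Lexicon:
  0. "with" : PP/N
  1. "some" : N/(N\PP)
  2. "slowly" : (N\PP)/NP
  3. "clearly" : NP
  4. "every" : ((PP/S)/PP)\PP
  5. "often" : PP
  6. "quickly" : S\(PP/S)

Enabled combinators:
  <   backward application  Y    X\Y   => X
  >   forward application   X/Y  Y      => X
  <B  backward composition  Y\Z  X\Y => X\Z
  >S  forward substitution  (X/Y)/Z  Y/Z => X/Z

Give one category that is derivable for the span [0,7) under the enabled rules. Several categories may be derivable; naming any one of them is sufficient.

S

[0,7] S   <
  [0,6] PP/S   >
    [0,5] (PP/S)/PP   <
      [0,4] PP   >
        [0,1] "with" : PP/N
        [1,4] N   >
          [1,2] "some" : N/(N\PP)
          [2,4] N\PP   >
            [2,3] "slowly" : (N\PP)/NP
            [3,4] "clearly" : NP
      [4,5] "every" : ((PP/S)/PP)\PP
    [5,6] "often" : PP
  [6,7] "quickly" : S\(PP/S)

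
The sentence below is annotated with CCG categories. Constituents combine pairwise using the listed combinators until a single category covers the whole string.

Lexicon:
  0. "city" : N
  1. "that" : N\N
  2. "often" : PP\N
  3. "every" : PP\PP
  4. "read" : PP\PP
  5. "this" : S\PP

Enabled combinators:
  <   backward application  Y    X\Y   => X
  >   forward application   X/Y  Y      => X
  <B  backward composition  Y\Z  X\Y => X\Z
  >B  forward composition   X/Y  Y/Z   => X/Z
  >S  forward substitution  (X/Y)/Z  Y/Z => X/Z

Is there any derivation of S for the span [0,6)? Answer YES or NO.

YES

[0,6] S   <
  [0,1] "city" : N
  [1,6] S\N   <B
    [1,2] "that" : N\N
    [2,6] S\N   <B
      [2,5] PP\N   <B
        [2,3] "often" : PP\N
        [3,5] PP\PP   <B
          [3,4] "every" : PP\PP
          [4,5] "read" : PP\PP
      [5,6] "this" : S\PP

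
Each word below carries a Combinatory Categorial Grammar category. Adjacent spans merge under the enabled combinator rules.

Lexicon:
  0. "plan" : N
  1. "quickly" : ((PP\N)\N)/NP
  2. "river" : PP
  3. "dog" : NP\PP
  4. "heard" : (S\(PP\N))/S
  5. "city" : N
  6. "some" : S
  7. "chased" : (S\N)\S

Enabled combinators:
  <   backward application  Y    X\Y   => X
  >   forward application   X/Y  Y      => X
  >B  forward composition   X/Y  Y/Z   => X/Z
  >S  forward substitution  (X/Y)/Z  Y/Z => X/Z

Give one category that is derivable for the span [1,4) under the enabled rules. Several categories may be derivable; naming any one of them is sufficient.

[0,8] S   <
  [0,4] PP\N   <
    [0,1] "plan" : N
    [1,4] (PP\N)\N   >
      [1,2] "quickly" : ((PP\N)\N)/NP
      [2,4] NP   <
        [2,3] "river" : PP
        [3,4] "dog" : NP\PP
  [4,8] S\(PP\N)   >
    [4,5] "heard" : (S\(PP\N))/S
    [5,8] S   <
      [5,6] "city" : N
      [6,8] S\N   <
        [6,7] "some" : S
        [7,8] "chased" : (S\N)\S

(PP\N)\N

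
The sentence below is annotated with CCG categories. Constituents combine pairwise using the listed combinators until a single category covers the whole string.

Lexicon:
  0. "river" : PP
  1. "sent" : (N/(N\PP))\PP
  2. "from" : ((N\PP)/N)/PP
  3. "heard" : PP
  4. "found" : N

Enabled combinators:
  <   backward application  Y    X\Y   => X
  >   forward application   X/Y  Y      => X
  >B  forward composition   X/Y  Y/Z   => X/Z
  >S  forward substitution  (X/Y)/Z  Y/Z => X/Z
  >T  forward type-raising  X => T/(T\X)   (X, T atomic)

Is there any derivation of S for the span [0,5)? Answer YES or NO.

NO

PP (N/(N\PP))\PP ((N\PP)/N)/PP PP N
CKY chart[0,5] = {N, N/(N\N), NP/(NP\N), PP/(PP\N), S/(S\N)}; S ∉ chart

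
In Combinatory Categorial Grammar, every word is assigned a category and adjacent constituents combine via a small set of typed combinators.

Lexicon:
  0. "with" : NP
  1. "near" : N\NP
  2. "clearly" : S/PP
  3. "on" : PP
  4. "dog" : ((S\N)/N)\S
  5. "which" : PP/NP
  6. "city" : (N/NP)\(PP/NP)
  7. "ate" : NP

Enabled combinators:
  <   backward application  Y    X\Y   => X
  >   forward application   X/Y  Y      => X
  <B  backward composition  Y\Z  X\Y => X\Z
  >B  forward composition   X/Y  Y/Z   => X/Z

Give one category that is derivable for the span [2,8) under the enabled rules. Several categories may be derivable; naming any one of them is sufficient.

[0,8] S   <
  [0,2] N   <
    [0,1] "with" : NP
    [1,2] "near" : N\NP
  [2,8] S\N   >
    [2,5] (S\N)/N   <
      [2,4] S   >
        [2,3] "clearly" : S/PP
        [3,4] "on" : PP
      [4,5] "dog" : ((S\N)/N)\S
    [5,8] N   >
      [5,7] N/NP   <
        [5,6] "which" : PP/NP
        [6,7] "city" : (N/NP)\(PP/NP)
      [7,8] "ate" : NP

S\N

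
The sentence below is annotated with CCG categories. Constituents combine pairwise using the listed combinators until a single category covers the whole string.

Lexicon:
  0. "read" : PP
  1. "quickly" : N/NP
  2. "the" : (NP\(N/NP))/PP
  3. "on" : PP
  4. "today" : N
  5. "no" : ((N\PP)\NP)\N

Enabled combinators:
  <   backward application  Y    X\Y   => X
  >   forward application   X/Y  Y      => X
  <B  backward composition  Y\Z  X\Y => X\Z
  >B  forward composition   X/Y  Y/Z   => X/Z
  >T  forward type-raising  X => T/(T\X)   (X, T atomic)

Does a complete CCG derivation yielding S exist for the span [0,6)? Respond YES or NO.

NO

PP N/NP (NP\(N/NP))/PP PP N ((N\PP)\NP)\N
CKY chart[0,6] = {N, N/(N\N), NP/(NP\N), PP/(PP\N), S/(S\N)}; S ∉ chart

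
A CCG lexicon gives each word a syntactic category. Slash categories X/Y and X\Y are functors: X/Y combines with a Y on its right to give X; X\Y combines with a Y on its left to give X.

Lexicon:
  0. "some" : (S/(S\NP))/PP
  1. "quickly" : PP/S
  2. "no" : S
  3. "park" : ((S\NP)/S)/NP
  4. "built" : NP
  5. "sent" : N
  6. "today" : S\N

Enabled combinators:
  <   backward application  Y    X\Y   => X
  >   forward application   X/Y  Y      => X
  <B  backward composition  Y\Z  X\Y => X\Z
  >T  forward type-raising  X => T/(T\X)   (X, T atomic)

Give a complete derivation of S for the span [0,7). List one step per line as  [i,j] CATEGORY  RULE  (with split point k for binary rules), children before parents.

[0,7] S   >
  [0,3] S/(S\NP)   >
    [0,1] "some" : (S/(S\NP))/PP
    [1,3] PP   >
      [1,2] "quickly" : PP/S
      [2,3] "no" : S
  [3,7] S\NP   >
    [3,5] (S\NP)/S   >
      [3,4] "park" : ((S\NP)/S)/NP
      [4,5] "built" : NP
    [5,7] S   >
      [5,6] S/(S\N)   >T
        [5,6] "sent" : N
      [6,7] "today" : S\N

[0,1] (S/(S\NP))/PP  lex  "some"
[1,2] PP/S  lex  "quickly"
[2,3] S  lex  "no"
[1,3] PP  >  k=2
[0,3] S/(S\NP)  >  k=1
[3,4] ((S\NP)/S)/NP  lex  "park"
[4,5] NP  lex  "built"
[3,5] (S\NP)/S  >  k=4
[5,6] N  lex  "sent"
[5,6] S/(S\N)  >T
[6,7] S\N  lex  "today"
[5,7] S  >  k=6
[3,7] S\NP  >  k=5
[0,7] S  >  k=3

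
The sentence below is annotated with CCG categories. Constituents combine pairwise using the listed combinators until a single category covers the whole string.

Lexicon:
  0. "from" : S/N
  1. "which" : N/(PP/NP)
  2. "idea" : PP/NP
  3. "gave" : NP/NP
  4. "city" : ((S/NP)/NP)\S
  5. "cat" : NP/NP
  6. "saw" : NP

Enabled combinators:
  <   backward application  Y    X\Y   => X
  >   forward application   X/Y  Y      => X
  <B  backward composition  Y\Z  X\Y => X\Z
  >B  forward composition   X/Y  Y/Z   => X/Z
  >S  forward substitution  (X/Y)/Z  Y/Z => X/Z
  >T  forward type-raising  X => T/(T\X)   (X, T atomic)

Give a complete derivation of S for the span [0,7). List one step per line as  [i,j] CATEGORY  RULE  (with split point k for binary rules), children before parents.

[0,1] S/N  lex  "from"
[1,2] N/(PP/NP)  lex  "which"
[2,3] PP/NP  lex  "idea"
[3,4] NP/NP  lex  "gave"
[2,4] PP/NP  >B  k=3
[1,4] N  >  k=2
[0,4] S  >  k=1
[4,5] ((S/NP)/NP)\S  lex  "city"
[0,5] (S/NP)/NP  <  k=4
[5,6] NP/NP  lex  "cat"
[0,6] S/NP  >S  k=5
[6,7] NP  lex  "saw"
[0,7] S  >  k=6

[0,7] S   >
  [0,6] S/NP   >S
    [0,5] (S/NP)/NP   <
      [0,4] S   >
        [0,1] "from" : S/N
        [1,4] N   >
          [1,2] "which" : N/(PP/NP)
          [2,4] PP/NP   >B
            [2,3] "idea" : PP/NP
            [3,4] "gave" : NP/NP
      [4,5] "city" : ((S/NP)/NP)\S
    [5,6] "cat" : NP/NP
  [6,7] "saw" : NP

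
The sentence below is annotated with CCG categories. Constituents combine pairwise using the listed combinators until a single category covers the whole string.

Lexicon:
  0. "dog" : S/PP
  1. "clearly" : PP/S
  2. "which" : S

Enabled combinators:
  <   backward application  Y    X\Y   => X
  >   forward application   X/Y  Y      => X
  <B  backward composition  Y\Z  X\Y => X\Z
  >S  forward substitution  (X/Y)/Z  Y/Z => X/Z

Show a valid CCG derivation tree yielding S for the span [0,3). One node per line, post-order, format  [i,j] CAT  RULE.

[0,1] S/PP  lex  "dog"
[1,2] PP/S  lex  "clearly"
[2,3] S  lex  "which"
[1,3] PP  >  k=2
[0,3] S  >  k=1

[0,3] S   >
  [0,1] "dog" : S/PP
  [1,3] PP   >
    [1,2] "clearly" : PP/S
    [2,3] "which" : S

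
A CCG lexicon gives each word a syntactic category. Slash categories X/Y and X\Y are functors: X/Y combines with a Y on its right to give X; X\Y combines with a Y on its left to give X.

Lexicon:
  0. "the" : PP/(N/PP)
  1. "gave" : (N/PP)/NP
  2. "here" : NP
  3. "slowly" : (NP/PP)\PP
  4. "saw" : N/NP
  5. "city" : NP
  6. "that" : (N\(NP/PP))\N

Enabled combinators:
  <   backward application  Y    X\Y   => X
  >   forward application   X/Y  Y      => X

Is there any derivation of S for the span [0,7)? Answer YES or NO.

PP/(N/PP) (N/PP)/NP NP (NP/PP)\PP N/NP NP (N\(NP/PP))\N
CKY chart[0,7] = {N}; S ∉ chart

NO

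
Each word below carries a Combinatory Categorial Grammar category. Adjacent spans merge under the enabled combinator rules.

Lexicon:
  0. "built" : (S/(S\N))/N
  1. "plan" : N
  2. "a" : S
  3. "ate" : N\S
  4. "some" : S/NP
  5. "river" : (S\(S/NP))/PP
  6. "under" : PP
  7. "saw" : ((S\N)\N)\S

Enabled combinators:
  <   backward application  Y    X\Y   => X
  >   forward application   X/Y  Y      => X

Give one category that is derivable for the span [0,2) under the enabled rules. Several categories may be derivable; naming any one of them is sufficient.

S/(S\N)

[0,8] S   >
  [0,2] S/(S\N)   >
    [0,1] "built" : (S/(S\N))/N
    [1,2] "plan" : N
  [2,8] S\N   <
    [2,4] N   <
      [2,3] "a" : S
      [3,4] "ate" : N\S
    [4,8] (S\N)\N   <
      [4,7] S   <
        [4,5] "some" : S/NP
        [5,7] S\(S/NP)   >
          [5,6] "river" : (S\(S/NP))/PP
          [6,7] "under" : PP
      [7,8] "saw" : ((S\N)\N)\S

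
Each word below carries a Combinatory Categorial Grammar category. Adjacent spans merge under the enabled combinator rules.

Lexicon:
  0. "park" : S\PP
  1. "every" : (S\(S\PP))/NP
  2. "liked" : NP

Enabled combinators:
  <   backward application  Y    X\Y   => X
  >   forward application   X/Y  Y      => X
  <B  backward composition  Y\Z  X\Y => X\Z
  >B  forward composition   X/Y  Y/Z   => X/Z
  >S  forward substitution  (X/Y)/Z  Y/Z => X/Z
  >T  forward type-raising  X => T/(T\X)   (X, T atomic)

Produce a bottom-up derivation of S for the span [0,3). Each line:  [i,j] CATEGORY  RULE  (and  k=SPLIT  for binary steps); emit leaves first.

[0,1] S\PP  lex  "park"
[1,2] (S\(S\PP))/NP  lex  "every"
[2,3] NP  lex  "liked"
[1,3] S\(S\PP)  >  k=2
[0,3] S  <  k=1

[0,3] S   <
  [0,1] "park" : S\PP
  [1,3] S\(S\PP)   >
    [1,2] "every" : (S\(S\PP))/NP
    [2,3] "liked" : NP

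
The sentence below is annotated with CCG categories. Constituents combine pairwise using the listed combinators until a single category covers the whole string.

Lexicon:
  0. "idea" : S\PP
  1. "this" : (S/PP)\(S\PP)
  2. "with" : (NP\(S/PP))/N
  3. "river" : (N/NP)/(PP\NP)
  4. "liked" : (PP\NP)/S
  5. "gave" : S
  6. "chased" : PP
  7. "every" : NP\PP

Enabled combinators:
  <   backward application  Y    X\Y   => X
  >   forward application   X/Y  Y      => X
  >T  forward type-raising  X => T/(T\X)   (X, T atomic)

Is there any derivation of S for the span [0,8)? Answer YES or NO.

NO

S\PP (S/PP)\(S\PP) (NP\(S/PP))/N (N/NP)/(PP\NP) (PP\NP)/S S PP NP\PP
CKY chart[0,8] = {N/(N\NP), NP, NP/(NP\NP), PP/(PP\NP), S/(S\NP)}; S ∉ chart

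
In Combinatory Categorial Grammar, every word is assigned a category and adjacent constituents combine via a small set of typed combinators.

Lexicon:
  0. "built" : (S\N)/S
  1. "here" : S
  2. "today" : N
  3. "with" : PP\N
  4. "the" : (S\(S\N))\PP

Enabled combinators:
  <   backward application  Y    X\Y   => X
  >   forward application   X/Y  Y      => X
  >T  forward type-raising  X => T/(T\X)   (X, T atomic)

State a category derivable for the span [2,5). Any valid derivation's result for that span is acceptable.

[0,5] S   <
  [0,2] S\N   >
    [0,1] "built" : (S\N)/S
    [1,2] "here" : S
  [2,5] S\(S\N)   <
    [2,4] PP   <
      [2,3] "today" : N
      [3,4] "with" : PP\N
    [4,5] "the" : (S\(S\N))\PP

S\(S\N)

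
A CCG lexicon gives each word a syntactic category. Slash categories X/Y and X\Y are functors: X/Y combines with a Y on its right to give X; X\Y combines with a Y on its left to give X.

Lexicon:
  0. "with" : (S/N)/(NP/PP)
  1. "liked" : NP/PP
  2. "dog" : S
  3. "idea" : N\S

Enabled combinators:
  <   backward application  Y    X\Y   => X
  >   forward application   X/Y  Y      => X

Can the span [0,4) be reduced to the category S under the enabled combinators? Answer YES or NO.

[0,4] S   >
  [0,2] S/N   >
    [0,1] "with" : (S/N)/(NP/PP)
    [1,2] "liked" : NP/PP
  [2,4] N   <
    [2,3] "dog" : S
    [3,4] "idea" : N\S

YES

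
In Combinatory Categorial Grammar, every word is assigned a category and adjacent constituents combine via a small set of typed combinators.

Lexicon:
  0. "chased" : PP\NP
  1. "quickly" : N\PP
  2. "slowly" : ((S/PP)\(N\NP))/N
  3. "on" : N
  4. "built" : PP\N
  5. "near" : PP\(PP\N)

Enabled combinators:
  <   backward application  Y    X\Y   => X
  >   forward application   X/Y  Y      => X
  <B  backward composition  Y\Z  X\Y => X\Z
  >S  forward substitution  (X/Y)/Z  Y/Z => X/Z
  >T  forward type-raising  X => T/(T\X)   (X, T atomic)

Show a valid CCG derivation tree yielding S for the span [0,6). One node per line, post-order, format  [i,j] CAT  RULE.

[0,6] S   >
  [0,4] S/PP   <
    [0,2] N\NP   <B
      [0,1] "chased" : PP\NP
      [1,2] "quickly" : N\PP
    [2,4] (S/PP)\(N\NP)   >
      [2,3] "slowly" : ((S/PP)\(N\NP))/N
      [3,4] "on" : N
  [4,6] PP   <
    [4,5] "built" : PP\N
    [5,6] "near" : PP\(PP\N)

[0,1] PP\NP  lex  "chased"
[1,2] N\PP  lex  "quickly"
[0,2] N\NP  <B  k=1
[2,3] ((S/PP)\(N\NP))/N  lex  "slowly"
[3,4] N  lex  "on"
[2,4] (S/PP)\(N\NP)  >  k=3
[0,4] S/PP  <  k=2
[4,5] PP\N  lex  "built"
[5,6] PP\(PP\N)  lex  "near"
[4,6] PP  <  k=5
[0,6] S  >  k=4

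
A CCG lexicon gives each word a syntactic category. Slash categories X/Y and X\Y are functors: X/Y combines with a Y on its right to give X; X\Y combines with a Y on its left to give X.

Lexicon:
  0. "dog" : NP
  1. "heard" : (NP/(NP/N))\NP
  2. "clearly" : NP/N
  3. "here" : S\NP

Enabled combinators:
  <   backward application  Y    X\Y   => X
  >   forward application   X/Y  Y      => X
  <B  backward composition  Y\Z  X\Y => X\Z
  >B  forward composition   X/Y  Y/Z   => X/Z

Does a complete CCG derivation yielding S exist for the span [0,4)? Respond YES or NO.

YES

[0,4] S   <
  [0,3] NP   >
    [0,2] NP/(NP/N)   <
      [0,1] "dog" : NP
      [1,2] "heard" : (NP/(NP/N))\NP
    [2,3] "clearly" : NP/N
  [3,4] "here" : S\NP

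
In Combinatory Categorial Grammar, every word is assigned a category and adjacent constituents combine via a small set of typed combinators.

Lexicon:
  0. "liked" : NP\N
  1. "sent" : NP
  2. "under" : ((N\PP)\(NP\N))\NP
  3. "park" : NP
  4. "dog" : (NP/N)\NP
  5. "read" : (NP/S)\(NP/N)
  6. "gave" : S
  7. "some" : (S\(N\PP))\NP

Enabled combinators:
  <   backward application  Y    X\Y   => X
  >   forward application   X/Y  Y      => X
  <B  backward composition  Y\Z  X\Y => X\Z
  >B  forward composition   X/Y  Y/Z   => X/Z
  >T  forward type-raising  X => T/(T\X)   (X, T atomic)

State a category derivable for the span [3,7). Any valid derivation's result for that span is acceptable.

[0,8] S   <
  [0,3] N\PP   <
    [0,1] "liked" : NP\N
    [1,3] (N\PP)\(NP\N)   <
      [1,2] "sent" : NP
      [2,3] "under" : ((N\PP)\(NP\N))\NP
  [3,8] S\(N\PP)   <
    [3,7] NP   >
      [3,6] NP/S   <
        [3,5] NP/N   <
          [3,4] "park" : NP
          [4,5] "dog" : (NP/N)\NP
        [5,6] "read" : (NP/S)\(NP/N)
      [6,7] "gave" : S
    [7,8] "some" : (S\(N\PP))\NP

NP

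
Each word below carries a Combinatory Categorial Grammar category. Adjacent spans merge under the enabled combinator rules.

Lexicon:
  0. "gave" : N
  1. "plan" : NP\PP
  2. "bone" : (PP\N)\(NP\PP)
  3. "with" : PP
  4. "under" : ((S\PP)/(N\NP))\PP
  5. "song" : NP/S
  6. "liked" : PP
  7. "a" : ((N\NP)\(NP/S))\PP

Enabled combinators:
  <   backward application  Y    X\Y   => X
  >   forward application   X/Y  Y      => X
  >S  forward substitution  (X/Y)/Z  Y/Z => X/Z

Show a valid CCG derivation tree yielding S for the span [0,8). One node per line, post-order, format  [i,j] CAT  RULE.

[0,1] N  lex  "gave"
[1,2] NP\PP  lex  "plan"
[2,3] (PP\N)\(NP\PP)  lex  "bone"
[1,3] PP\N  <  k=2
[0,3] PP  <  k=1
[3,4] PP  lex  "with"
[4,5] ((S\PP)/(N\NP))\PP  lex  "under"
[3,5] (S\PP)/(N\NP)  <  k=4
[5,6] NP/S  lex  "song"
[6,7] PP  lex  "liked"
[7,8] ((N\NP)\(NP/S))\PP  lex  "a"
[6,8] (N\NP)\(NP/S)  <  k=7
[5,8] N\NP  <  k=6
[3,8] S\PP  >  k=5
[0,8] S  <  k=3

[0,8] S   <
  [0,3] PP   <
    [0,1] "gave" : N
    [1,3] PP\N   <
      [1,2] "plan" : NP\PP
      [2,3] "bone" : (PP\N)\(NP\PP)
  [3,8] S\PP   >
    [3,5] (S\PP)/(N\NP)   <
      [3,4] "with" : PP
      [4,5] "under" : ((S\PP)/(N\NP))\PP
    [5,8] N\NP   <
      [5,6] "song" : NP/S
      [6,8] (N\NP)\(NP/S)   <
        [6,7] "liked" : PP
        [7,8] "a" : ((N\NP)\(NP/S))\PP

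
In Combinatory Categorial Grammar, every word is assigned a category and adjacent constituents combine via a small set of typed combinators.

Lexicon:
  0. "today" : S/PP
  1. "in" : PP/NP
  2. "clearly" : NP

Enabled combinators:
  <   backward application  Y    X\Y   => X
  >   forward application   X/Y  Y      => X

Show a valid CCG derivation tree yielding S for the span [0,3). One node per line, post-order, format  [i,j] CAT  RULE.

[0,1] S/PP  lex  "today"
[1,2] PP/NP  lex  "in"
[2,3] NP  lex  "clearly"
[1,3] PP  >  k=2
[0,3] S  >  k=1

[0,3] S   >
  [0,1] "today" : S/PP
  [1,3] PP   >
    [1,2] "in" : PP/NP
    [2,3] "clearly" : NP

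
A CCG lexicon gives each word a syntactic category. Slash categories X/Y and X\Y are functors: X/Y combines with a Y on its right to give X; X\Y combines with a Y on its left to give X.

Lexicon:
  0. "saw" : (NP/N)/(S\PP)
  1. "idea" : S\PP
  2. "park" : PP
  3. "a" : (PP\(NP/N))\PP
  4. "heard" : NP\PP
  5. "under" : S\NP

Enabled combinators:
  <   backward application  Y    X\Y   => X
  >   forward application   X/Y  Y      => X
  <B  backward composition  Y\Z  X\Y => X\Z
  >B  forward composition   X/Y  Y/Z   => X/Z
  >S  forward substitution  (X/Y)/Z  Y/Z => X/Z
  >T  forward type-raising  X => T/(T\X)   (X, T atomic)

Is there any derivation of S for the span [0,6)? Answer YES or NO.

[0,6] S   <
  [0,4] PP   <
    [0,2] NP/N   >
      [0,1] "saw" : (NP/N)/(S\PP)
      [1,2] "idea" : S\PP
    [2,4] PP\(NP/N)   <
      [2,3] "park" : PP
      [3,4] "a" : (PP\(NP/N))\PP
  [4,6] S\PP   <B
    [4,5] "heard" : NP\PP
    [5,6] "under" : S\NP

YES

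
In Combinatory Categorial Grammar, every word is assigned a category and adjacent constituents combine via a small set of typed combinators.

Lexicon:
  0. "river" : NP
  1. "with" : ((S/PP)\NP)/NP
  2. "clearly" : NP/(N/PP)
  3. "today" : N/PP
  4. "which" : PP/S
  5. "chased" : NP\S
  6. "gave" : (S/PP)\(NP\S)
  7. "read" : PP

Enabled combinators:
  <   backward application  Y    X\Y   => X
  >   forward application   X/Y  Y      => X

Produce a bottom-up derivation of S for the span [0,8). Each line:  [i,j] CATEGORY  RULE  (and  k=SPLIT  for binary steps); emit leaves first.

[0,1] NP  lex  "river"
[1,2] ((S/PP)\NP)/NP  lex  "with"
[2,3] NP/(N/PP)  lex  "clearly"
[3,4] N/PP  lex  "today"
[2,4] NP  >  k=3
[1,4] (S/PP)\NP  >  k=2
[0,4] S/PP  <  k=1
[4,5] PP/S  lex  "which"
[5,6] NP\S  lex  "chased"
[6,7] (S/PP)\(NP\S)  lex  "gave"
[5,7] S/PP  <  k=6
[7,8] PP  lex  "read"
[5,8] S  >  k=7
[4,8] PP  >  k=5
[0,8] S  >  k=4

[0,8] S   >
  [0,4] S/PP   <
    [0,1] "river" : NP
    [1,4] (S/PP)\NP   >
      [1,2] "with" : ((S/PP)\NP)/NP
      [2,4] NP   >
        [2,3] "clearly" : NP/(N/PP)
        [3,4] "today" : N/PP
  [4,8] PP   >
    [4,5] "which" : PP/S
    [5,8] S   >
      [5,7] S/PP   <
        [5,6] "chased" : NP\S
        [6,7] "gave" : (S/PP)\(NP\S)
      [7,8] "read" : PP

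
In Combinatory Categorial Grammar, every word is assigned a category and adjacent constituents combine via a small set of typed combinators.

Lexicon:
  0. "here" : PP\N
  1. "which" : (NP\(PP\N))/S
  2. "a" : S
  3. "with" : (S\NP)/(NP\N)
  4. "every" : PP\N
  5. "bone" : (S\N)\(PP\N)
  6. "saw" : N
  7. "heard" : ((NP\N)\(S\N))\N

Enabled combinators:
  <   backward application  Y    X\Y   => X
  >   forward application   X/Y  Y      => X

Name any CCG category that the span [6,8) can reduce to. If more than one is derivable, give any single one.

(NP\N)\(S\N)

[0,8] S   <
  [0,3] NP   <
    [0,1] "here" : PP\N
    [1,3] NP\(PP\N)   >
      [1,2] "which" : (NP\(PP\N))/S
      [2,3] "a" : S
  [3,8] S\NP   >
    [3,4] "with" : (S\NP)/(NP\N)
    [4,8] NP\N   <
      [4,6] S\N   <
        [4,5] "every" : PP\N
        [5,6] "bone" : (S\N)\(PP\N)
      [6,8] (NP\N)\(S\N)   <
        [6,7] "saw" : N
        [7,8] "heard" : ((NP\N)\(S\N))\N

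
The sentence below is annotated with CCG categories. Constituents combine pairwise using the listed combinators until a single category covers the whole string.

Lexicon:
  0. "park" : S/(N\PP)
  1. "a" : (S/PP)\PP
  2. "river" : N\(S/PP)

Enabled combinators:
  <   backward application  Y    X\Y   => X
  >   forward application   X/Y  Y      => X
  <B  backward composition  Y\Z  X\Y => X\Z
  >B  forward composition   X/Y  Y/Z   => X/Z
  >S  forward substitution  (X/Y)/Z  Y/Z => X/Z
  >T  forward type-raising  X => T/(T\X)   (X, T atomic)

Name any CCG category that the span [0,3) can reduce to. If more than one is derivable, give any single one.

S

[0,3] S   >
  [0,1] "park" : S/(N\PP)
  [1,3] N\PP   <B
    [1,2] "a" : (S/PP)\PP
    [2,3] "river" : N\(S/PP)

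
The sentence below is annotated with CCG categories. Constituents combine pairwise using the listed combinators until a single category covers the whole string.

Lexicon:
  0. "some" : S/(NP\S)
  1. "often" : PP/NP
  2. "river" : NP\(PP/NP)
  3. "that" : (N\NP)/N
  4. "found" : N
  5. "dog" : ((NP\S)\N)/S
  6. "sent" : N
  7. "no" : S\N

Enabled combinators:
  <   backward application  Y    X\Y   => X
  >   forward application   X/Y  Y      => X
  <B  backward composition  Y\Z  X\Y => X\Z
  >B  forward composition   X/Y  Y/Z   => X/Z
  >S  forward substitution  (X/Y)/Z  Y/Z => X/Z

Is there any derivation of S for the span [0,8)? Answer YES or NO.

YES

[0,8] S   >
  [0,1] "some" : S/(NP\S)
  [1,8] NP\S   <
    [1,5] N   <
      [1,3] NP   <
        [1,2] "often" : PP/NP
        [2,3] "river" : NP\(PP/NP)
      [3,5] N\NP   >
        [3,4] "that" : (N\NP)/N
        [4,5] "found" : N
    [5,8] (NP\S)\N   >
      [5,6] "dog" : ((NP\S)\N)/S
      [6,8] S   <
        [6,7] "sent" : N
        [7,8] "no" : S\N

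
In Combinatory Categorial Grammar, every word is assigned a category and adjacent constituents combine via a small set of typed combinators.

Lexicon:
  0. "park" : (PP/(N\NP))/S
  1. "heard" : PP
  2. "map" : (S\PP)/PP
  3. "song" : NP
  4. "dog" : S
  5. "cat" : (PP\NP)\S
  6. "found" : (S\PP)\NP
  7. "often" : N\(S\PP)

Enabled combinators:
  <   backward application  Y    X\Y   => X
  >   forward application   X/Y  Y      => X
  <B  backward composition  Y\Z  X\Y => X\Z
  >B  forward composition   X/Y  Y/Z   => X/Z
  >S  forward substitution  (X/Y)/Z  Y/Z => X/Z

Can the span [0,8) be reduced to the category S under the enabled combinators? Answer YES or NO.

(PP/(N\NP))/S PP (S\PP)/PP NP S (PP\NP)\S (S\PP)\NP N\(S\PP)
CKY chart[0,8] = {PP}; S ∉ chart

NO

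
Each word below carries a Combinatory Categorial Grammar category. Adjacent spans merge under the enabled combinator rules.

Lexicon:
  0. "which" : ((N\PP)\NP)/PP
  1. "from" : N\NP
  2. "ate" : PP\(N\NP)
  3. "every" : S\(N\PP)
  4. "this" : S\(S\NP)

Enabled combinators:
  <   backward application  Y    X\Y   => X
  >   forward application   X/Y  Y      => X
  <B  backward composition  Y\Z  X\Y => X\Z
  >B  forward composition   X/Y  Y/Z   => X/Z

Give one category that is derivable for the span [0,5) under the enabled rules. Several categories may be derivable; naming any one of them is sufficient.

[0,5] S   <
  [0,4] S\NP   <B
    [0,3] (N\PP)\NP   >
      [0,1] "which" : ((N\PP)\NP)/PP
      [1,3] PP   <
        [1,2] "from" : N\NP
        [2,3] "ate" : PP\(N\NP)
    [3,4] "every" : S\(N\PP)
  [4,5] "this" : S\(S\NP)

S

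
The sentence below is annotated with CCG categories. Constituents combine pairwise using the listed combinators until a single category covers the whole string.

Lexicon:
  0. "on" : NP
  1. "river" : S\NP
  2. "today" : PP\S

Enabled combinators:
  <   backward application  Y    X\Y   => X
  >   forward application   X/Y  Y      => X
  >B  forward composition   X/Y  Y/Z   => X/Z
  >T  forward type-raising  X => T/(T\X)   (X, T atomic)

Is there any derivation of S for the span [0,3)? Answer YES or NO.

NO

NP S\NP PP\S
CKY chart[0,3] = {N/(N\PP), NP/(NP\PP), PP, PP/(PP\PP), S/(S\PP)}; S ∉ chart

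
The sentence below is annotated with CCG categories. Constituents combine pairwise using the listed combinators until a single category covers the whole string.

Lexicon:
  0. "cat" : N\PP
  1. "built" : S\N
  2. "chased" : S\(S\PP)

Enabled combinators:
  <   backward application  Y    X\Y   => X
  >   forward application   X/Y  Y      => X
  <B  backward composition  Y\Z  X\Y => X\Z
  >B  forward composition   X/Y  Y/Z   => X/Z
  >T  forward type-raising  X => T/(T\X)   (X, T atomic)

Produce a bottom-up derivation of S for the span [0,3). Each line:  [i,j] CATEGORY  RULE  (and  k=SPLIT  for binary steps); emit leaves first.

[0,3] S   <
  [0,2] S\PP   <B
    [0,1] "cat" : N\PP
    [1,2] "built" : S\N
  [2,3] "chased" : S\(S\PP)

[0,1] N\PP  lex  "cat"
[1,2] S\N  lex  "built"
[0,2] S\PP  <B  k=1
[2,3] S\(S\PP)  lex  "chased"
[0,3] S  <  k=2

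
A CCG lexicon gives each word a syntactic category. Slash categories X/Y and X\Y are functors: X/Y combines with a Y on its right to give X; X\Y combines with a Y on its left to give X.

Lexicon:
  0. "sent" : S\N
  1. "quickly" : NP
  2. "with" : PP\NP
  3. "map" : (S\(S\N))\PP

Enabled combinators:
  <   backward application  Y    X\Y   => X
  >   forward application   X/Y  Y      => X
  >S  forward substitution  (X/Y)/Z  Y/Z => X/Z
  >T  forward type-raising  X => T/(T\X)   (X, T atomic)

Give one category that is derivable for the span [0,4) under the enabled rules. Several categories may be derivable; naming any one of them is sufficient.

S

[0,4] S   <
  [0,1] "sent" : S\N
  [1,4] S\(S\N)   <
    [1,3] PP   <
      [1,2] "quickly" : NP
      [2,3] "with" : PP\NP
    [3,4] "map" : (S\(S\N))\PP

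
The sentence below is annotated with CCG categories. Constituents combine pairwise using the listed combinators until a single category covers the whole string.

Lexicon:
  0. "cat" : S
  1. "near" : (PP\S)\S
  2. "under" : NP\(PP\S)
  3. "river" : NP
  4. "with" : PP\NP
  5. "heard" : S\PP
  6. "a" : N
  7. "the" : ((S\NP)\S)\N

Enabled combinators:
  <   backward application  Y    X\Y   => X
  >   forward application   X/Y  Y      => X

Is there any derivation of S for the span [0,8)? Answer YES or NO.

YES

[0,8] S   <
  [0,3] NP   <
    [0,2] PP\S   <
      [0,1] "cat" : S
      [1,2] "near" : (PP\S)\S
    [2,3] "under" : NP\(PP\S)
  [3,8] S\NP   <
    [3,6] S   <
      [3,5] PP   <
        [3,4] "river" : NP
        [4,5] "with" : PP\NP
      [5,6] "heard" : S\PP
    [6,8] (S\NP)\S   <
      [6,7] "a" : N
      [7,8] "the" : ((S\NP)\S)\N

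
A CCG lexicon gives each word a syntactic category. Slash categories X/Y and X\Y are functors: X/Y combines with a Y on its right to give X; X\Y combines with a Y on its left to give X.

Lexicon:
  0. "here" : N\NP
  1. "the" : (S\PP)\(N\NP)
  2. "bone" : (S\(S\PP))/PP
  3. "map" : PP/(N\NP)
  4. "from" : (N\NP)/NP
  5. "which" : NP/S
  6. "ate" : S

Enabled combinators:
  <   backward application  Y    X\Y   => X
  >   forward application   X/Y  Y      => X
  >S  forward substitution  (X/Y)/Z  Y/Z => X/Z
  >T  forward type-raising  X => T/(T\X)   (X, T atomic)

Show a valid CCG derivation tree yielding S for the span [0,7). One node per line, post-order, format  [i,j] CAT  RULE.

[0,1] N\NP  lex  "here"
[1,2] (S\PP)\(N\NP)  lex  "the"
[0,2] S\PP  <  k=1
[2,3] (S\(S\PP))/PP  lex  "bone"
[3,4] PP/(N\NP)  lex  "map"
[4,5] (N\NP)/NP  lex  "from"
[5,6] NP/S  lex  "which"
[6,7] S  lex  "ate"
[5,7] NP  >  k=6
[4,7] N\NP  >  k=5
[3,7] PP  >  k=4
[2,7] S\(S\PP)  >  k=3
[0,7] S  <  k=2

[0,7] S   <
  [0,2] S\PP   <
    [0,1] "here" : N\NP
    [1,2] "the" : (S\PP)\(N\NP)
  [2,7] S\(S\PP)   >
    [2,3] "bone" : (S\(S\PP))/PP
    [3,7] PP   >
      [3,4] "map" : PP/(N\NP)
      [4,7] N\NP   >
        [4,5] "from" : (N\NP)/NP
        [5,7] NP   >
          [5,6] "which" : NP/S
          [6,7] "ate" : S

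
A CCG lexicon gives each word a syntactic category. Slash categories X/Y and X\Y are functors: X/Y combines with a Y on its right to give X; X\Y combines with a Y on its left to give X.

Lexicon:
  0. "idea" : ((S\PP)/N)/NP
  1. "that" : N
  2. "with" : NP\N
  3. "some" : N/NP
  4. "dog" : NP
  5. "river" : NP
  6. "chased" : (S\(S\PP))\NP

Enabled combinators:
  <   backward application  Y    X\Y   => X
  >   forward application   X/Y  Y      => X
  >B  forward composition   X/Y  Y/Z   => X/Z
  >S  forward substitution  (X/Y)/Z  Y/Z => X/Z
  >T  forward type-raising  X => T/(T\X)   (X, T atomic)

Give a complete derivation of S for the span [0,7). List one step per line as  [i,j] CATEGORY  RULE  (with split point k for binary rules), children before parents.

[0,1] ((S\PP)/N)/NP  lex  "idea"
[1,2] N  lex  "that"
[1,2] NP/(NP\N)  >T
[2,3] NP\N  lex  "with"
[1,3] NP  >  k=2
[0,3] (S\PP)/N  >  k=1
[3,4] N/NP  lex  "some"
[4,5] NP  lex  "dog"
[3,5] N  >  k=4
[0,5] S\PP  >  k=3
[5,6] NP  lex  "river"
[6,7] (S\(S\PP))\NP  lex  "chased"
[5,7] S\(S\PP)  <  k=6
[0,7] S  <  k=5

[0,7] S   <
  [0,5] S\PP   >
    [0,3] (S\PP)/N   >
      [0,1] "idea" : ((S\PP)/N)/NP
      [1,3] NP   >
        [1,2] NP/(NP\N)   >T
          [1,2] "that" : N
        [2,3] "with" : NP\N
    [3,5] N   >
      [3,4] "some" : N/NP
      [4,5] "dog" : NP
  [5,7] S\(S\PP)   <
    [5,6] "river" : NP
    [6,7] "chased" : (S\(S\PP))\NP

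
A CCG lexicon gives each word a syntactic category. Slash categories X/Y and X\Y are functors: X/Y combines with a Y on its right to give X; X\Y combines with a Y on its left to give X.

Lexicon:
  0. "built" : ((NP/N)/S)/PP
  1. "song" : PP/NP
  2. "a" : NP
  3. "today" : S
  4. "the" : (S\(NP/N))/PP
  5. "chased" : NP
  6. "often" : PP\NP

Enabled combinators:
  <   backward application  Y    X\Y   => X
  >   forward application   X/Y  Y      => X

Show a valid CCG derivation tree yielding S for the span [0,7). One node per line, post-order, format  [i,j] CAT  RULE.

[0,7] S   <
  [0,4] NP/N   >
    [0,3] (NP/N)/S   >
      [0,1] "built" : ((NP/N)/S)/PP
      [1,3] PP   >
        [1,2] "song" : PP/NP
        [2,3] "a" : NP
    [3,4] "today" : S
  [4,7] S\(NP/N)   >
    [4,5] "the" : (S\(NP/N))/PP
    [5,7] PP   <
      [5,6] "chased" : NP
      [6,7] "often" : PP\NP

[0,1] ((NP/N)/S)/PP  lex  "built"
[1,2] PP/NP  lex  "song"
[2,3] NP  lex  "a"
[1,3] PP  >  k=2
[0,3] (NP/N)/S  >  k=1
[3,4] S  lex  "today"
[0,4] NP/N  >  k=3
[4,5] (S\(NP/N))/PP  lex  "the"
[5,6] NP  lex  "chased"
[6,7] PP\NP  lex  "often"
[5,7] PP  <  k=6
[4,7] S\(NP/N)  >  k=5
[0,7] S  <  k=4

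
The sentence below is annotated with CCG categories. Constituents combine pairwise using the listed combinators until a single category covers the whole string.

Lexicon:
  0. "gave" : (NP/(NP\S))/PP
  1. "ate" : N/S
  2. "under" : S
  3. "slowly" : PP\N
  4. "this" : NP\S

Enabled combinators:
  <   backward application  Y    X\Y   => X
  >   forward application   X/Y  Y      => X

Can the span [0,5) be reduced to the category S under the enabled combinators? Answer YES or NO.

(NP/(NP\S))/PP N/S S PP\N NP\S
CKY chart[0,5] = {NP}; S ∉ chart

NO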